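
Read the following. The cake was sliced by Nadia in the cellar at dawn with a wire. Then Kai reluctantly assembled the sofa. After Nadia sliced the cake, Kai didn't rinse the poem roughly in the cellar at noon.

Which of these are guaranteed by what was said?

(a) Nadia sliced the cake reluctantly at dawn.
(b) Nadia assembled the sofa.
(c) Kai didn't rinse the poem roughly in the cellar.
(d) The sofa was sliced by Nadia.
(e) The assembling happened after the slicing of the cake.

(e)

(a) Not entailed — 'reluctantly' adds information not in the original event.
(b) Not entailed — the passage has Kai assembling the sofa, not Nadia.
(c) Not entailed — dropping 'at noon' under negation is not valid — the original leaves open that Kai rinsed the poem some other way.
(d) Not entailed — Nadia sliced the cake, not the sofa; the sofa belongs to the assembling event.
(e) Entailed — the narrative places the slicing before the assembling.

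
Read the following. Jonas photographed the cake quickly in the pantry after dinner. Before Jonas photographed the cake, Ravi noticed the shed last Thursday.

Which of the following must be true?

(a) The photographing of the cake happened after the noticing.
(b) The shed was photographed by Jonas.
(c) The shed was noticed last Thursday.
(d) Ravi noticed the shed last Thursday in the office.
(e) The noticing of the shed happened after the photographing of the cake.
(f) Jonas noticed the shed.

(a), (c)

(a) Entailed — the narrative places the noticing before the photographing.
(b) Not entailed — Jonas photographed the cake, not the shed; the shed belongs to the noticing event.
(c) Entailed — this follows by dropping conjuncts from the noticing event's description.
(d) Not entailed — 'in the office' adds information not in the original event.
(e) Not entailed — the narrative places the noticing before the photographing, not after.
(f) Not entailed — the passage has Ravi noticing the shed, not Jonas.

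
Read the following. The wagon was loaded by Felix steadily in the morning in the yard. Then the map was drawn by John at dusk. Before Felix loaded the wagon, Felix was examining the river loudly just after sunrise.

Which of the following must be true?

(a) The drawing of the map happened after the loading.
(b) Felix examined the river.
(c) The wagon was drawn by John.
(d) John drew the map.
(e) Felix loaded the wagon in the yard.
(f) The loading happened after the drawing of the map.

(a), (b), (d), (e)

(a) Entailed — the narrative places the loading before the drawing.
(b) Entailed — 'examine' is an activity; 'was examining' entails that some examining happened, so 'examined' holds.
(c) Not entailed — John drew the map, not the wagon; the wagon belongs to the loading event.
(d) Entailed — every conjunct here is already in the original drawing event.
(e) Entailed — dropping 'steadily', 'in the morning' leaves a sub-description the original still satisfies.
(f) Not entailed — the narrative places the loading before the drawing, not after.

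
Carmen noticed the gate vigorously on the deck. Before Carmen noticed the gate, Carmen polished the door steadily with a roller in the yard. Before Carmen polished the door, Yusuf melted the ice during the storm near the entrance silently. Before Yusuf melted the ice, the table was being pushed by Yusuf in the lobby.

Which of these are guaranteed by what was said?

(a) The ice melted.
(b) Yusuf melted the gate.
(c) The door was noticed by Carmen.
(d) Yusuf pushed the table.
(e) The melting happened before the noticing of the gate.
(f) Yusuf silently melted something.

(a), (d), (e), (f)

(a) Entailed — 'Yusuf melted the ice' is causative; it entails the inchoative 'the ice melted'.
(b) Not entailed — Yusuf melted the ice, not the gate; the gate belongs to the noticing event.
(c) Not entailed — Carmen noticed the gate, not the door; the door belongs to the polishing event.
(d) Entailed — 'push' is an activity; 'was pushing' entails that some pushing happened, so 'pushed' holds.
(e) Entailed — the narrative places the melting before the noticing.
(f) Entailed — the original entails any weakening of itself; this just drops 'during the storm', 'near the entrance' and generalizes the patient.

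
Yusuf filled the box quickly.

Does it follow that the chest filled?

Nothing is said about any chest; only the box is affected.

no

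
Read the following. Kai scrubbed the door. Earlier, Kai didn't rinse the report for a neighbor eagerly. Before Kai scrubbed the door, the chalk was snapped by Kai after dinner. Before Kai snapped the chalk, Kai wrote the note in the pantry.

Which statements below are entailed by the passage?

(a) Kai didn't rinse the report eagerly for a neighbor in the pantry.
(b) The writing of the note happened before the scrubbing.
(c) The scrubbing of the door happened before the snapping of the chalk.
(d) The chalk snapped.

(a) Entailed — under negation, adding a further restriction is entailed: if no such rinsing event occurred, none occurred in the pantry either.
(b) Entailed — the narrative places the writing before the scrubbing.
(c) Not entailed — the narrative places the snapping before the scrubbing, not after.
(d) Entailed — 'Kai snapped the chalk' is causative; it entails the inchoative 'the chalk snapped'.

(a), (b), (d)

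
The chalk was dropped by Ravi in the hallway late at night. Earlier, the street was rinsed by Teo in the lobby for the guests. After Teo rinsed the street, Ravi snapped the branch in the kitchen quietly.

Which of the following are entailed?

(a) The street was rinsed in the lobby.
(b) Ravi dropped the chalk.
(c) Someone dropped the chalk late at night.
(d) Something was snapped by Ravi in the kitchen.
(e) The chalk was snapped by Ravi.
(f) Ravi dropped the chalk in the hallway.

(a) Entailed — dropping 'for the guests' and generalizing the agent leaves a sub-description the original still satisfies.
(b) Entailed — every conjunct here is already in the original dropping event.
(c) Entailed — the original entails any weakening of itself; this just drops 'in the hallway' and generalizes the agent.
(d) Entailed — every conjunct here is already in the original snapping event.
(e) Not entailed — Ravi snapped the branch, not the chalk; the chalk belongs to the dropping event.
(f) Entailed — dropping 'late at night' leaves a sub-description the original still satisfies.

(a), (b), (c), (d), (f)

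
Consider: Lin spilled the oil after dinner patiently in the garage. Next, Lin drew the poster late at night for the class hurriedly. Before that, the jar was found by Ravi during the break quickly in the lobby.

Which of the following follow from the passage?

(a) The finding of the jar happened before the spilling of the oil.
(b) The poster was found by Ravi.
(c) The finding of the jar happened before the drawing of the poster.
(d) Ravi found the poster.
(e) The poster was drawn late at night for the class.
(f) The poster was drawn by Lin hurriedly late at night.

(a) Not entailed — the narrative doesn't order the finding relative to the spilling.
(b) Not entailed — Ravi found the jar, not the poster; the poster belongs to the drawing event.
(c) Entailed — the narrative places the finding before the drawing.
(d) Not entailed — Ravi found the jar, not the poster; the poster belongs to the drawing event.
(e) Entailed — the original entails any weakening of itself; this just drops 'hurriedly' and generalizes the agent.
(f) Entailed — the original entails any weakening of itself; this just drops 'for the class'.

(c), (e), (f)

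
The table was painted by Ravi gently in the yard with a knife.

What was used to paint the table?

a knife

'with a knife' marks the instrument of the painting event.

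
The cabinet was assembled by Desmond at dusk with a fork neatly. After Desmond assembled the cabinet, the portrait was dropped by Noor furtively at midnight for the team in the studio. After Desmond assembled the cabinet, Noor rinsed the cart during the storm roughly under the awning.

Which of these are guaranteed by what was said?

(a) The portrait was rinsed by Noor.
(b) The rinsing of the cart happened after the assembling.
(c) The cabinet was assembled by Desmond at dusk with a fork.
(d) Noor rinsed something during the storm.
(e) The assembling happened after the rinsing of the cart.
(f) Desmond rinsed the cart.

(b), (c), (d)

(a) Not entailed — Noor rinsed the cart, not the portrait; the portrait belongs to the dropping event.
(b) Entailed — the narrative places the assembling before the rinsing.
(c) Entailed — every conjunct here is already in the original assembling event.
(d) Entailed — this follows by dropping conjuncts from the rinsing event's description.
(e) Not entailed — the narrative places the assembling before the rinsing, not after.
(f) Not entailed — the passage has Noor rinsing the cart, not Desmond.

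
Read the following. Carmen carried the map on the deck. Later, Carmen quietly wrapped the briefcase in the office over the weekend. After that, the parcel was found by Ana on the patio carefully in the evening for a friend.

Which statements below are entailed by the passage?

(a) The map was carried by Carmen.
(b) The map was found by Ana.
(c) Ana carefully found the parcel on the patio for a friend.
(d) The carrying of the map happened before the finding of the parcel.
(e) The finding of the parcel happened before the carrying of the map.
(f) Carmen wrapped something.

(a) Entailed — every conjunct here is already in the original carrying event.
(b) Not entailed — Ana found the parcel, not the map; the map belongs to the carrying event.
(c) Entailed — this follows by dropping conjuncts from the finding event's description.
(d) Entailed — the narrative places the carrying before the finding.
(e) Not entailed — the narrative places the carrying before the finding, not after.
(f) Entailed — every conjunct here is already in the original wrapping event.

(a), (c), (d), (f)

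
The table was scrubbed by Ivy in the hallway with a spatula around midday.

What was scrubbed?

the table

'the table' marks the patient of the scrubbing event.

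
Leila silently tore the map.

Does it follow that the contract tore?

Nothing is said about any contract; only the map is affected.

no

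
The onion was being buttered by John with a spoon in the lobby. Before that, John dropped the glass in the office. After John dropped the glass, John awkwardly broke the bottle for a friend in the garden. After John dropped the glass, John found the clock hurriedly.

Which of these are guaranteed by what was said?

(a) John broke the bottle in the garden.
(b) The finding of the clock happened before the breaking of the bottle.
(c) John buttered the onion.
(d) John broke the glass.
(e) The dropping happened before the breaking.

(a) Entailed — every conjunct here is already in the original breaking event.
(b) Not entailed — the narrative doesn't order the finding relative to the breaking.
(c) Not entailed — 'was buttering' is progressive on an accomplishment; it does not entail the completed 'buttered'.
(d) Not entailed — John broke the bottle, not the glass; the glass belongs to the dropping event.
(e) Entailed — the narrative places the dropping before the breaking.

(a), (e)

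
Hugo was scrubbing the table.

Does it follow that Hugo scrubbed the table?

yes

'scrub' is atelic; if Hugo was scrubbing the table, then Hugo scrubbed the table (for some time).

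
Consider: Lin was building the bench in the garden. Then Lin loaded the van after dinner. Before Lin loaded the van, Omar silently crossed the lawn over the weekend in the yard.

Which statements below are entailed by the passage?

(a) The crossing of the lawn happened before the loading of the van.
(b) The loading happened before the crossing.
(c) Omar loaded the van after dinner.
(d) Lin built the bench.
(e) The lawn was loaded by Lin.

(a) Entailed — the narrative places the crossing before the loading.
(b) Not entailed — the narrative places the crossing before the loading, not after.
(c) Not entailed — the passage has Lin loading the van, not Omar.
(d) Not entailed — 'was building' is progressive on an accomplishment; it does not entail the completed 'built'.
(e) Not entailed — Lin loaded the van, not the lawn; the lawn belongs to the crossing event.

(a)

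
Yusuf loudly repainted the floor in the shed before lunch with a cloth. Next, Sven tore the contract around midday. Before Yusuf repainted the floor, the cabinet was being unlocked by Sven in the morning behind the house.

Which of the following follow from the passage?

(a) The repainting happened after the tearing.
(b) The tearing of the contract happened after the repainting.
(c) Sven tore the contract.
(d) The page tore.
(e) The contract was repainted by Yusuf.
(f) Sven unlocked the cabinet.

(a) Not entailed — the narrative places the repainting before the tearing, not after.
(b) Entailed — the narrative places the repainting before the tearing.
(c) Entailed — dropping 'around midday' leaves a sub-description the original still satisfies.
(d) Not entailed — the contract is what tore, not the page.
(e) Not entailed — Yusuf repainted the floor, not the contract; the contract belongs to the tearing event.
(f) Not entailed — 'was unlocking' is progressive on an accomplishment; it does not entail the completed 'unlocked'.

(b), (c)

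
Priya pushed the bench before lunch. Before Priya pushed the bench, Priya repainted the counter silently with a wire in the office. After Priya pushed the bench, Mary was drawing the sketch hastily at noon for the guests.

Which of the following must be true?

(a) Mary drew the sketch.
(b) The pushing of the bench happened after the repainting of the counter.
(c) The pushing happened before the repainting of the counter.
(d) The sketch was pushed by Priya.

(a) Not entailed — 'was drawing' is progressive on an accomplishment; it does not entail the completed 'drew'.
(b) Entailed — the narrative places the repainting before the pushing.
(c) Not entailed — the narrative places the repainting before the pushing, not after.
(d) Not entailed — Priya pushed the bench, not the sketch; the sketch belongs to the drawing event.

(b)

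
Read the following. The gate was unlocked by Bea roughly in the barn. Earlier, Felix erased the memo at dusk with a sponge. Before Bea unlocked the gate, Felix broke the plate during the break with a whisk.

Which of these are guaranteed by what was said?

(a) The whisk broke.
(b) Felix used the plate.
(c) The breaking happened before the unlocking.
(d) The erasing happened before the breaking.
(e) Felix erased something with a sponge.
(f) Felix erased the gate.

(a) Not entailed — the plate is what broke, not the whisk.
(b) Not entailed — the plate is the patient, not an instrument — Felix used a whisk.
(c) Entailed — the narrative places the breaking before the unlocking.
(d) Not entailed — the narrative doesn't order the erasing relative to the breaking.
(e) Entailed — dropping 'at dusk' and generalizing the patient leaves a sub-description the original still satisfies.
(f) Not entailed — Felix erased the memo, not the gate; the gate belongs to the unlocking event.

(c), (e)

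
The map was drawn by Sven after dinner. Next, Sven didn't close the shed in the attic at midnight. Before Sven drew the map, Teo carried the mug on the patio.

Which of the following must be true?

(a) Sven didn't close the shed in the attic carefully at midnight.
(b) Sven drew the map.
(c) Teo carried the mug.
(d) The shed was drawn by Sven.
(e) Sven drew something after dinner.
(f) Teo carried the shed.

(a), (b), (c), (e)

(a) Entailed — under negation, adding a further restriction is entailed: if no such closing event occurred, none occurred carefully either.
(b) Entailed — dropping 'after dinner' leaves a sub-description the original still satisfies.
(c) Entailed — every conjunct here is already in the original carrying event.
(d) Not entailed — Sven drew the map, not the shed; the shed belongs to the closing event.
(e) Entailed — every conjunct here is already in the original drawing event.
(f) Not entailed — Teo carried the mug, not the shed; the shed belongs to the closing event.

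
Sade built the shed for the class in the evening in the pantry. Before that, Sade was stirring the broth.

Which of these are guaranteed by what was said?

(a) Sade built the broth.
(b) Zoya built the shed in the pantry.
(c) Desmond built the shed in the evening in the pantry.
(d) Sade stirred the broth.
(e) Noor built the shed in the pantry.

(d)

(a) Not entailed — Sade built the shed, not the broth; the broth belongs to the stirring event.
(b) Not entailed — the passage has Sade building the shed, not Zoya.
(c) Not entailed — the passage has Sade building the shed, not Desmond.
(d) Entailed — 'stir' is an activity; 'was stirring' entails that some stirring happened, so 'stirred' holds.
(e) Not entailed — the passage has Sade building the shed, not Noor.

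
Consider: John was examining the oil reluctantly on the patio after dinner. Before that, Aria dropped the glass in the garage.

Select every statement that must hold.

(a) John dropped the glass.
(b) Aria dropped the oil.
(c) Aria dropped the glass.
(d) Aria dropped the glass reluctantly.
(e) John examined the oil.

(a) Not entailed — the passage has Aria dropping the glass, not John.
(b) Not entailed — Aria dropped the glass, not the oil; the oil belongs to the examining event.
(c) Entailed — the original entails any weakening of itself; this just drops 'in the garage'.
(d) Not entailed — 'reluctantly' adds information not in the original event.
(e) Entailed — 'examine' is an activity; 'was examining' entails that some examining happened, so 'examined' holds.

(c), (e)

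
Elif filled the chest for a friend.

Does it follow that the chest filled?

yes

'Elif filled the chest' is the causative; it entails the inchoative 'the chest filled'.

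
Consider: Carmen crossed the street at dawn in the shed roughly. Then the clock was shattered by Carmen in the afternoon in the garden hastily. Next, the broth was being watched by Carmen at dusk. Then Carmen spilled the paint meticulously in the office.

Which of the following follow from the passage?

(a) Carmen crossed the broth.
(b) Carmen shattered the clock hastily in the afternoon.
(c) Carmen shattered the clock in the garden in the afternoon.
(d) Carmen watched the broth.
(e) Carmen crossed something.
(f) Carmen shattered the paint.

(b), (c), (d), (e)

(a) Not entailed — Carmen crossed the street, not the broth; the broth belongs to the watching event.
(b) Entailed — this follows by dropping conjuncts from the shattering event's description.
(c) Entailed — this follows by dropping conjuncts from the shattering event's description.
(d) Entailed — 'watch' is an activity; 'was watching' entails that some watching happened, so 'watched' holds.
(e) Entailed — the original entails any weakening of itself; this just drops 'in the shed', 'roughly', 'at dawn' and generalizes the patient.
(f) Not entailed — Carmen shattered the clock, not the paint; the paint belongs to the spilling event.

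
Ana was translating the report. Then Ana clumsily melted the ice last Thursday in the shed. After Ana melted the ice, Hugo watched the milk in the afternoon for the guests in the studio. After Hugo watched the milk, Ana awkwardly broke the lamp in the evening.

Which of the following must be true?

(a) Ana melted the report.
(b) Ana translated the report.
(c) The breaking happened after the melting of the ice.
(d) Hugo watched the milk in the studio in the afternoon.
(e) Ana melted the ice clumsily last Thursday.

(a) Not entailed — Ana melted the ice, not the report; the report belongs to the translating event.
(b) Not entailed — 'was translating' is progressive on an accomplishment; it does not entail the completed 'translated'.
(c) Entailed — the narrative places the melting before the breaking.
(d) Entailed — this follows by dropping conjuncts from the watching event's description.
(e) Entailed — every conjunct here is already in the original melting event.

(c), (d), (e)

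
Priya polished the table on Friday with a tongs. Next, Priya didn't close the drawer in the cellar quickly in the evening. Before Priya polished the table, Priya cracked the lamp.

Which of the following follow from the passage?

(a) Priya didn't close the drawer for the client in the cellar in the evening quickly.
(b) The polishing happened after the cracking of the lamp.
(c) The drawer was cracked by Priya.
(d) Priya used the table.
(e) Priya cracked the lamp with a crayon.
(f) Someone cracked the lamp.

(a) Entailed — under negation, adding a further restriction is entailed: if no such closing event occurred, none occurred for the client either.
(b) Entailed — the narrative places the cracking before the polishing.
(c) Not entailed — Priya cracked the lamp, not the drawer; the drawer belongs to the closing event.
(d) Not entailed — the table is the patient, not an instrument — Priya used a tongs.
(e) Not entailed — 'with a crayon' adds information not in the original event.
(f) Entailed — every conjunct here is already in the original cracking event.

(a), (b), (f)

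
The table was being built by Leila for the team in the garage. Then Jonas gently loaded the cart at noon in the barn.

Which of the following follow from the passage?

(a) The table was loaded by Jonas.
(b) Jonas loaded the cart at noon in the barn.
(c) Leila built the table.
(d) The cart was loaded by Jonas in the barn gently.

(a) Not entailed — Jonas loaded the cart, not the table; the table belongs to the building event.
(b) Entailed — this follows by dropping conjuncts from the loading event's description.
(c) Not entailed — 'was building' is progressive on an accomplishment; it does not entail the completed 'built'.
(d) Entailed — this follows by dropping conjuncts from the loading event's description.

(b), (d)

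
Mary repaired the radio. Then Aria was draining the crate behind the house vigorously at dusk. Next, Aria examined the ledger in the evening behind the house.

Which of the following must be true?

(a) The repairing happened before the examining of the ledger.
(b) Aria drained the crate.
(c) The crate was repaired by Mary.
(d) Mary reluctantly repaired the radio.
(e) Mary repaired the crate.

(a)

(a) Entailed — the narrative places the repairing before the examining.
(b) Not entailed — 'was draining' is progressive on an accomplishment; it does not entail the completed 'drained'.
(c) Not entailed — Mary repaired the radio, not the crate; the crate belongs to the draining event.
(d) Not entailed — 'reluctantly' adds information not in the original event.
(e) Not entailed — Mary repaired the radio, not the crate; the crate belongs to the draining event.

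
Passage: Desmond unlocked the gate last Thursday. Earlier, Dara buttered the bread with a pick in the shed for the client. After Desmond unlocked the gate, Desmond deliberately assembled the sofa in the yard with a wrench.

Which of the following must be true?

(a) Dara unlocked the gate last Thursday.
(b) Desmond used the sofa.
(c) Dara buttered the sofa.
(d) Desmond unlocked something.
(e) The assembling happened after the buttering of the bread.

(d), (e)

(a) Not entailed — the passage has Desmond unlocking the gate, not Dara.
(b) Not entailed — the sofa is the patient, not an instrument — Desmond used a wrench.
(c) Not entailed — Dara buttered the bread, not the sofa; the sofa belongs to the assembling event.
(d) Entailed — this follows by dropping conjuncts from the unlocking event's description.
(e) Entailed — the narrative places the buttering before the assembling.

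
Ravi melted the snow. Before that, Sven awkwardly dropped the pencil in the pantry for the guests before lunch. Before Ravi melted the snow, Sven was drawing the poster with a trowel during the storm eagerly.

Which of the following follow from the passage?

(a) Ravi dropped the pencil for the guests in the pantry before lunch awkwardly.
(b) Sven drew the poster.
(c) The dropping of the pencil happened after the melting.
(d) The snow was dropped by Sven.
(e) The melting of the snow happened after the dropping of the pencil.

(e)

(a) Not entailed — the passage has Sven dropping the pencil, not Ravi.
(b) Not entailed — 'was drawing' is progressive on an accomplishment; it does not entail the completed 'drew'.
(c) Not entailed — the narrative places the dropping before the melting, not after.
(d) Not entailed — Sven dropped the pencil, not the snow; the snow belongs to the melting event.
(e) Entailed — the narrative places the dropping before the melting.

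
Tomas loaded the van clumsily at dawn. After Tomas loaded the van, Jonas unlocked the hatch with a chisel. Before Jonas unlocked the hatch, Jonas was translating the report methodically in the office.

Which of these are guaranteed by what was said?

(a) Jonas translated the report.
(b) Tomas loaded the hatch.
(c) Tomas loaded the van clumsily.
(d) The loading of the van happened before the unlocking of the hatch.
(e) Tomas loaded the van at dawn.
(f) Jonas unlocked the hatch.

(a) Not entailed — 'was translating' is progressive on an accomplishment; it does not entail the completed 'translated'.
(b) Not entailed — Tomas loaded the van, not the hatch; the hatch belongs to the unlocking event.
(c) Entailed — this follows by dropping conjuncts from the loading event's description.
(d) Entailed — the narrative places the loading before the unlocking.
(e) Entailed — the original entails any weakening of itself; this just drops 'clumsily'.
(f) Entailed — every conjunct here is already in the original unlocking event.

(c), (d), (e), (f)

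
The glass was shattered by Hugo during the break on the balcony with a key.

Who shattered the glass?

Hugo

'Hugo' marks the agent of the shattering event.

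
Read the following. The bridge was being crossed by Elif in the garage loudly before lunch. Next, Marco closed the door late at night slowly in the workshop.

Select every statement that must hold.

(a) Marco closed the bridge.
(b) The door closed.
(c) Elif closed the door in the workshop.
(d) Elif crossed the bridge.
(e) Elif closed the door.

(a) Not entailed — Marco closed the door, not the bridge; the bridge belongs to the crossing event.
(b) Entailed — 'Marco closed the door' is causative; it entails the inchoative 'the door closed'.
(c) Not entailed — the passage has Marco closing the door, not Elif.
(d) Not entailed — 'was crossing' is progressive on an accomplishment; it does not entail the completed 'crossed'.
(e) Not entailed — the passage has Marco closing the door, not Elif.

(b)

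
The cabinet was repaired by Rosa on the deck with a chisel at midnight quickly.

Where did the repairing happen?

on the deck

'on the deck' marks the location of the repairing event.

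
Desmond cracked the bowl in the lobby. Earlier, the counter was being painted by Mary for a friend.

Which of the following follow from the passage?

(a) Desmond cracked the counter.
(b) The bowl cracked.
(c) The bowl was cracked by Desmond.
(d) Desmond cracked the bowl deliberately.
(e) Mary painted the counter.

(b), (c)

(a) Not entailed — Desmond cracked the bowl, not the counter; the counter belongs to the painting event.
(b) Entailed — 'Desmond cracked the bowl' is causative; it entails the inchoative 'the bowl cracked'.
(c) Entailed — dropping 'in the lobby' leaves a sub-description the original still satisfies.
(d) Not entailed — 'deliberately' adds information not in the original event.
(e) Not entailed — 'was painting' is progressive on an accomplishment; it does not entail the completed 'painted'.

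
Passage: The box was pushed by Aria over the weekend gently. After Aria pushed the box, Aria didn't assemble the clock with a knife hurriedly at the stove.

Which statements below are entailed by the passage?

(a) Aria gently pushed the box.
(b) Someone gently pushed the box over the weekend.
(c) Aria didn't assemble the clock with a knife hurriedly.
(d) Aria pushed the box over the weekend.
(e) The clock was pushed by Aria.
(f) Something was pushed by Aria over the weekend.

(a), (b), (d), (f)

(a) Entailed — dropping 'over the weekend' leaves a sub-description the original still satisfies.
(b) Entailed — generalizing the agent leaves a sub-description the original still satisfies.
(c) Not entailed — dropping 'at the stove' under negation is not valid — the original leaves open that Aria assembled the clock some other way.
(d) Entailed — the original entails any weakening of itself; this just drops 'gently'.
(e) Not entailed — Aria pushed the box, not the clock; the clock belongs to the assembling event.
(f) Entailed — the original entails any weakening of itself; this just drops 'gently' and generalizes the patient.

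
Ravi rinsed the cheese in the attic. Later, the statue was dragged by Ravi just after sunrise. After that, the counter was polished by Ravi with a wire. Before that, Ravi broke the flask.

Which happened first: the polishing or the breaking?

The connectives place the breaking before the polishing.

the breaking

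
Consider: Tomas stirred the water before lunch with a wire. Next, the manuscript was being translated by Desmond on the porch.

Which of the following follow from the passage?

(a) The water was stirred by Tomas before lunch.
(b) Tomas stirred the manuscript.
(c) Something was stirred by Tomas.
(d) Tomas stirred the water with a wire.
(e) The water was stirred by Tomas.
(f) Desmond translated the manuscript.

(a) Entailed — the original entails any weakening of itself; this just drops 'with a wire'.
(b) Not entailed — Tomas stirred the water, not the manuscript; the manuscript belongs to the translating event.
(c) Entailed — every conjunct here is already in the original stirring event.
(d) Entailed — every conjunct here is already in the original stirring event.
(e) Entailed — dropping 'before lunch', 'with a wire' leaves a sub-description the original still satisfies.
(f) Not entailed — 'was translating' is progressive on an accomplishment; it does not entail the completed 'translated'.

(a), (c), (d), (e)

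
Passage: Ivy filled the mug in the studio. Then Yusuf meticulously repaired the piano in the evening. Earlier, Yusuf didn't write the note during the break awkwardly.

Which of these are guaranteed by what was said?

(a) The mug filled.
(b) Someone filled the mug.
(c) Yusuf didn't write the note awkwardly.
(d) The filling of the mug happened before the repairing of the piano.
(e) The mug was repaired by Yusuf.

(a) Entailed — 'Ivy filled the mug' is causative; it entails the inchoative 'the mug filled'.
(b) Entailed — the original entails any weakening of itself; this just drops 'in the studio' and generalizes the agent.
(c) Not entailed — dropping 'during the break' under negation is not valid — the original leaves open that Yusuf wrote the note some other way.
(d) Entailed — the narrative places the filling before the repairing.
(e) Not entailed — Yusuf repaired the piano, not the mug; the mug belongs to the filling event.

(a), (b), (d)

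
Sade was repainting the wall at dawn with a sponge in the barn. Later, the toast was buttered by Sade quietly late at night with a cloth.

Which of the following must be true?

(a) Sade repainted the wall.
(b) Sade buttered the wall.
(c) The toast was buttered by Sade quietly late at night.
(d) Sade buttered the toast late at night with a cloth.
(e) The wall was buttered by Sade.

(c), (d)

(a) Not entailed — 'was repainting' is progressive on an accomplishment; it does not entail the completed 'repainted'.
(b) Not entailed — Sade buttered the toast, not the wall; the wall belongs to the repainting event.
(c) Entailed — the original entails any weakening of itself; this just drops 'with a cloth'.
(d) Entailed — the original entails any weakening of itself; this just drops 'quietly'.
(e) Not entailed — Sade buttered the toast, not the wall; the wall belongs to the repainting event.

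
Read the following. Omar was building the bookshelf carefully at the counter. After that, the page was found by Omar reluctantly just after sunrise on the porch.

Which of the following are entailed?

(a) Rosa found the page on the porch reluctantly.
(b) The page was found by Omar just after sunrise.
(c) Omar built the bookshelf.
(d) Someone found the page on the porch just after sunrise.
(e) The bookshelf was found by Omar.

(a) Not entailed — the passage has Omar finding the page, not Rosa.
(b) Entailed — the original entails any weakening of itself; this just drops 'on the porch', 'reluctantly'.
(c) Not entailed — 'was building' is progressive on an accomplishment; it does not entail the completed 'built'.
(d) Entailed — every conjunct here is already in the original finding event.
(e) Not entailed — Omar found the page, not the bookshelf; the bookshelf belongs to the building event.

(b), (d)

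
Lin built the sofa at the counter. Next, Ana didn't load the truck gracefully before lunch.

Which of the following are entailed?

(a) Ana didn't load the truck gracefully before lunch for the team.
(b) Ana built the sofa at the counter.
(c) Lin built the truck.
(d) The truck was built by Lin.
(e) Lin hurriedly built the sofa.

(a)

(a) Entailed — under negation, adding a further restriction is entailed: if no such loading event occurred, none occurred for the team either.
(b) Not entailed — the passage has Lin building the sofa, not Ana.
(c) Not entailed — Lin built the sofa, not the truck; the truck belongs to the loading event.
(d) Not entailed — Lin built the sofa, not the truck; the truck belongs to the loading event.
(e) Not entailed — 'hurriedly' adds information not in the original event.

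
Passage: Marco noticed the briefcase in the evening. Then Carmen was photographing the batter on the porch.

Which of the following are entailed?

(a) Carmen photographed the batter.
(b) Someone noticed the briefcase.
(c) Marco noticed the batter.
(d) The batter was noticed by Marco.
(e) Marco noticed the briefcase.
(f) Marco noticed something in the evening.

(b), (e), (f)

(a) Not entailed — 'was photographing' is progressive on an accomplishment; it does not entail the completed 'photographed'.
(b) Entailed — the original entails any weakening of itself; this just drops 'in the evening' and generalizes the agent.
(c) Not entailed — Marco noticed the briefcase, not the batter; the batter belongs to the photographing event.
(d) Not entailed — Marco noticed the briefcase, not the batter; the batter belongs to the photographing event.
(e) Entailed — this follows by dropping conjuncts from the noticing event's description.
(f) Entailed — generalizing the patient leaves a sub-description the original still satisfies.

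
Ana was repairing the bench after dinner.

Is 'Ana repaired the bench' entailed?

no

'was repairing' is progressive; for an accomplishment like 'repair the bench', it doesn't entail completion.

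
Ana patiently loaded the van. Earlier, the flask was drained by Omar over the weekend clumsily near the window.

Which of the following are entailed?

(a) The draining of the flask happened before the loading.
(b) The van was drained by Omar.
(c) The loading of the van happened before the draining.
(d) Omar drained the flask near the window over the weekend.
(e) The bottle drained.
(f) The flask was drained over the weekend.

(a) Entailed — the narrative places the draining before the loading.
(b) Not entailed — Omar drained the flask, not the van; the van belongs to the loading event.
(c) Not entailed — the narrative places the draining before the loading, not after.
(d) Entailed — this follows by dropping conjuncts from the draining event's description.
(e) Not entailed — the flask is what drained, not the bottle.
(f) Entailed — every conjunct here is already in the original draining event.

(a), (d), (f)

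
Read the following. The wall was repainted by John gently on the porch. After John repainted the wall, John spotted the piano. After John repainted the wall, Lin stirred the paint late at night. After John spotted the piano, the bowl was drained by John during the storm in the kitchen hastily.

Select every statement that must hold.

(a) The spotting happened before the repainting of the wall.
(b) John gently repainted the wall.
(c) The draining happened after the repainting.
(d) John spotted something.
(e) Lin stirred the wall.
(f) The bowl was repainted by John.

(a) Not entailed — the narrative places the repainting before the spotting, not after.
(b) Entailed — dropping 'on the porch' leaves a sub-description the original still satisfies.
(c) Entailed — the narrative places the repainting before the draining.
(d) Entailed — this follows by dropping conjuncts from the spotting event's description.
(e) Not entailed — Lin stirred the paint, not the wall; the wall belongs to the repainting event.
(f) Not entailed — John repainted the wall, not the bowl; the bowl belongs to the draining event.

(b), (c), (d)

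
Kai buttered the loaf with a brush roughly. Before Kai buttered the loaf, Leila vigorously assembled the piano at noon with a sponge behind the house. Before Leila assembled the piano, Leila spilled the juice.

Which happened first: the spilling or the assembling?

The connectives place the spilling before the assembling.

the spilling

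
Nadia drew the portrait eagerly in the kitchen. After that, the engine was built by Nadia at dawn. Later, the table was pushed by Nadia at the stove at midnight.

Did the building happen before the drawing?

The narrative orders the drawing before the building.

no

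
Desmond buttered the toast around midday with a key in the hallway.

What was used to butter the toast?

'with a key' marks the instrument of the buttering event.

a key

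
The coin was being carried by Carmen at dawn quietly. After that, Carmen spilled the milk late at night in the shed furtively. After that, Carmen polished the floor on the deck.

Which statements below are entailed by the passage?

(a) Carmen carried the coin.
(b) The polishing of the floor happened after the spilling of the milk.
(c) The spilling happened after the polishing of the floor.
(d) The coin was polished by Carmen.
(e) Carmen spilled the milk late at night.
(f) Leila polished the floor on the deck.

(a), (b), (e)

(a) Entailed — 'carry' is an activity; 'was carrying' entails that some carrying happened, so 'carried' holds.
(b) Entailed — the narrative places the spilling before the polishing.
(c) Not entailed — the narrative places the spilling before the polishing, not after.
(d) Not entailed — Carmen polished the floor, not the coin; the coin belongs to the carrying event.
(e) Entailed — the original entails any weakening of itself; this just drops 'in the shed', 'furtively'.
(f) Not entailed — the passage has Carmen polishing the floor, not Leila.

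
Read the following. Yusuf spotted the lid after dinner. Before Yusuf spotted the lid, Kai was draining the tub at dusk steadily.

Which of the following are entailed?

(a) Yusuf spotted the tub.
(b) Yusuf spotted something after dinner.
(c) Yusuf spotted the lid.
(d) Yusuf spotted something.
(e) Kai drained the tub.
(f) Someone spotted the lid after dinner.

(b), (c), (d), (f)

(a) Not entailed — Yusuf spotted the lid, not the tub; the tub belongs to the draining event.
(b) Entailed — the original entails any weakening of itself; this just generalizes the patient.
(c) Entailed — the original entails any weakening of itself; this just drops 'after dinner'.
(d) Entailed — this follows by dropping conjuncts from the spotting event's description.
(e) Not entailed — 'was draining' is progressive on an accomplishment; it does not entail the completed 'drained'.
(f) Entailed — generalizing the agent leaves a sub-description the original still satisfies.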